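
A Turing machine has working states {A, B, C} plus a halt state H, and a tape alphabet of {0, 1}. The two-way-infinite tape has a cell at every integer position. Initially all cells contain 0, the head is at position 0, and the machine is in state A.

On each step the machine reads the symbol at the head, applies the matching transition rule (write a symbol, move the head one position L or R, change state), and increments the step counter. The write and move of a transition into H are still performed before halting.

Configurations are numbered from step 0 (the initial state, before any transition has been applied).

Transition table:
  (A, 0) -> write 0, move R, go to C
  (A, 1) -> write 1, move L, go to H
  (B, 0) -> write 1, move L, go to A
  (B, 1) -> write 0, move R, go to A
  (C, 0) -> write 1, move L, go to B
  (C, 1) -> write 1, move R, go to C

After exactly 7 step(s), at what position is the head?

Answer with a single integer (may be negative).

Step 1: in state A at pos 0, read 0 -> (A,0)->write 0,move R,goto C. Now: state=C, head=1, tape[-1..2]=0000 (head:   ^)
Step 2: in state C at pos 1, read 0 -> (C,0)->write 1,move L,goto B. Now: state=B, head=0, tape[-1..2]=0010 (head:  ^)
Step 3: in state B at pos 0, read 0 -> (B,0)->write 1,move L,goto A. Now: state=A, head=-1, tape[-2..2]=00110 (head:  ^)
Step 4: in state A at pos -1, read 0 -> (A,0)->write 0,move R,goto C. Now: state=C, head=0, tape[-2..2]=00110 (head:   ^)
Step 5: in state C at pos 0, read 1 -> (C,1)->write 1,move R,goto C. Now: state=C, head=1, tape[-2..2]=00110 (head:    ^)
Step 6: in state C at pos 1, read 1 -> (C,1)->write 1,move R,goto C. Now: state=C, head=2, tape[-2..3]=001100 (head:     ^)
Step 7: in state C at pos 2, read 0 -> (C,0)->write 1,move L,goto B. Now: state=B, head=1, tape[-2..3]=001110 (head:    ^)

Answer: 1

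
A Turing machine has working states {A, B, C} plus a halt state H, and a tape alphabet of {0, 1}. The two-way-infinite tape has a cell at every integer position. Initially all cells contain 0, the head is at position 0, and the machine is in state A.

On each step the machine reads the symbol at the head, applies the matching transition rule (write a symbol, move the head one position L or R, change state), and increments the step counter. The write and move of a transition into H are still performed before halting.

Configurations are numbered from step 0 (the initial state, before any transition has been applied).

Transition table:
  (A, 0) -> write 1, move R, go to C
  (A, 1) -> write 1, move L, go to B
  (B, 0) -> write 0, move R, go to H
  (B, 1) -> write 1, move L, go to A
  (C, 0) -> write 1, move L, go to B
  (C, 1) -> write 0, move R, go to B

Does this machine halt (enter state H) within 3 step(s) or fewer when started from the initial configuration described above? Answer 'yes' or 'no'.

Step 1: in state A at pos 0, read 0 -> (A,0)->write 1,move R,goto C. Now: state=C, head=1, tape[-1..2]=0100 (head:   ^)
Step 2: in state C at pos 1, read 0 -> (C,0)->write 1,move L,goto B. Now: state=B, head=0, tape[-1..2]=0110 (head:  ^)
Step 3: in state B at pos 0, read 1 -> (B,1)->write 1,move L,goto A. Now: state=A, head=-1, tape[-2..2]=00110 (head:  ^)
After 3 step(s): state = A (not H) -> not halted within 3 -> no

Answer: no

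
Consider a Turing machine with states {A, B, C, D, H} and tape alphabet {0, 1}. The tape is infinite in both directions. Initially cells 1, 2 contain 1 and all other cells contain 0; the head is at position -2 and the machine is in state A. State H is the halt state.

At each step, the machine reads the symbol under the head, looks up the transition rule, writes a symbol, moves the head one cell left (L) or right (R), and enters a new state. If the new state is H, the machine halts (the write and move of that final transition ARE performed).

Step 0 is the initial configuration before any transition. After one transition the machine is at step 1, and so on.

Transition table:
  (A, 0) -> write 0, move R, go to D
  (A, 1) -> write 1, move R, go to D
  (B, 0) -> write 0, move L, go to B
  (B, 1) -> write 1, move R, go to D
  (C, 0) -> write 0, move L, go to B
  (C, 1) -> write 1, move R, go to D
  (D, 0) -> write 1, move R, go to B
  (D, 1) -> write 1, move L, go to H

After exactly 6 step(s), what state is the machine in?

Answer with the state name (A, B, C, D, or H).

Step 1: in state A at pos -2, read 0 -> (A,0)->write 0,move R,goto D. Now: state=D, head=-1, tape[-3..3]=0000110 (head:   ^)
Step 2: in state D at pos -1, read 0 -> (D,0)->write 1,move R,goto B. Now: state=B, head=0, tape[-3..3]=0010110 (head:    ^)
Step 3: in state B at pos 0, read 0 -> (B,0)->write 0,move L,goto B. Now: state=B, head=-1, tape[-3..3]=0010110 (head:   ^)
Step 4: in state B at pos -1, read 1 -> (B,1)->write 1,move R,goto D. Now: state=D, head=0, tape[-3..3]=0010110 (head:    ^)
Step 5: in state D at pos 0, read 0 -> (D,0)->write 1,move R,goto B. Now: state=B, head=1, tape[-3..3]=0011110 (head:     ^)
Step 6: in state B at pos 1, read 1 -> (B,1)->write 1,move R,goto D. Now: state=D, head=2, tape[-3..3]=0011110 (head:      ^)

Answer: D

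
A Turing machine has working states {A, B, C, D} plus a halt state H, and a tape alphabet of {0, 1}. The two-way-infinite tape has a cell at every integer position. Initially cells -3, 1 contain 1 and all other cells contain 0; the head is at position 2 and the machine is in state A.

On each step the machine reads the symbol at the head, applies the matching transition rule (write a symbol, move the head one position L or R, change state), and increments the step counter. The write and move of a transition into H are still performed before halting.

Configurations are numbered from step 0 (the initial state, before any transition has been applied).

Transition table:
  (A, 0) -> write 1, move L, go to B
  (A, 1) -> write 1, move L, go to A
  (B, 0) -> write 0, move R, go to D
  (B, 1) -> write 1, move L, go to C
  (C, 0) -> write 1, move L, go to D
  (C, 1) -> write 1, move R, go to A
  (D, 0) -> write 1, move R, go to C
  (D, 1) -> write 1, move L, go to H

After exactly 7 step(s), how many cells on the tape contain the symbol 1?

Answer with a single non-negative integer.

Answer: 5

Derivation:
Step 1: in state A at pos 2, read 0 -> (A,0)->write 1,move L,goto B. Now: state=B, head=1, tape[-4..3]=01000110 (head:      ^)
Step 2: in state B at pos 1, read 1 -> (B,1)->write 1,move L,goto C. Now: state=C, head=0, tape[-4..3]=01000110 (head:     ^)
Step 3: in state C at pos 0, read 0 -> (C,0)->write 1,move L,goto D. Now: state=D, head=-1, tape[-4..3]=01001110 (head:    ^)
Step 4: in state D at pos -1, read 0 -> (D,0)->write 1,move R,goto C. Now: state=C, head=0, tape[-4..3]=01011110 (head:     ^)
Step 5: in state C at pos 0, read 1 -> (C,1)->write 1,move R,goto A. Now: state=A, head=1, tape[-4..3]=01011110 (head:      ^)
Step 6: in state A at pos 1, read 1 -> (A,1)->write 1,move L,goto A. Now: state=A, head=0, tape[-4..3]=01011110 (head:     ^)
Step 7: in state A at pos 0, read 1 -> (A,1)->write 1,move L,goto A. Now: state=A, head=-1, tape[-4..3]=01011110 (head:    ^)
Cells containing 1 after step 7: {-3, -1, 0, 1, 2} -> 5 cell(s)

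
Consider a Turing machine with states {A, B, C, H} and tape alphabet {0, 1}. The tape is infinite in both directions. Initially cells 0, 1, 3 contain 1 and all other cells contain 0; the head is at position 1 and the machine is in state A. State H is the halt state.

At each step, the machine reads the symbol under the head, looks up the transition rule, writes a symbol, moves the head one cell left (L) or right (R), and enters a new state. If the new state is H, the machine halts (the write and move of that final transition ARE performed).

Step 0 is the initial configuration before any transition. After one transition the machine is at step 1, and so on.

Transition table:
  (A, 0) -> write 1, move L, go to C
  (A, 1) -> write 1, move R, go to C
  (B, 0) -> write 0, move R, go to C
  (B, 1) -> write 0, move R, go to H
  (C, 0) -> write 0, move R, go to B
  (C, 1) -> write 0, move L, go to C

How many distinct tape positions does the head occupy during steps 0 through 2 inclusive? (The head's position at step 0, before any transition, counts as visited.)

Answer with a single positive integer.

Answer: 3

Derivation:
Step 1: in state A at pos 1, read 1 -> (A,1)->write 1,move R,goto C. Now: state=C, head=2, tape[-1..4]=011010 (head:    ^)
Step 2: in state C at pos 2, read 0 -> (C,0)->write 0,move R,goto B. Now: state=B, head=3, tape[-1..4]=011010 (head:     ^)
Head positions at steps 0..2: starting at 1, distinct positions visited = {1, 2, 3} -> 3 position(s)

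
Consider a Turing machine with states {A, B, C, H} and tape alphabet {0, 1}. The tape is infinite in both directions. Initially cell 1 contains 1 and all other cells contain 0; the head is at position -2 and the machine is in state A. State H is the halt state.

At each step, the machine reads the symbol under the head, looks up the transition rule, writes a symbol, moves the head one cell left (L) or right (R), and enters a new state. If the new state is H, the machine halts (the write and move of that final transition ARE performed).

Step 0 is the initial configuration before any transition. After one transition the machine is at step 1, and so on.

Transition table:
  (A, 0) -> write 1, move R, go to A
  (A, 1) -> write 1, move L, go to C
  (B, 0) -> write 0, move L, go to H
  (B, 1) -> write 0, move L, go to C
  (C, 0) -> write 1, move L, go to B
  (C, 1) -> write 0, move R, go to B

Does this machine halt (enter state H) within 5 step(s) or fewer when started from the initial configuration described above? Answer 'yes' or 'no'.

Step 1: in state A at pos -2, read 0 -> (A,0)->write 1,move R,goto A. Now: state=A, head=-1, tape[-3..2]=010010 (head:   ^)
Step 2: in state A at pos -1, read 0 -> (A,0)->write 1,move R,goto A. Now: state=A, head=0, tape[-3..2]=011010 (head:    ^)
Step 3: in state A at pos 0, read 0 -> (A,0)->write 1,move R,goto A. Now: state=A, head=1, tape[-3..2]=011110 (head:     ^)
Step 4: in state A at pos 1, read 1 -> (A,1)->write 1,move L,goto C. Now: state=C, head=0, tape[-3..2]=011110 (head:    ^)
Step 5: in state C at pos 0, read 1 -> (C,1)->write 0,move R,goto B. Now: state=B, head=1, tape[-3..2]=011010 (head:     ^)
After 5 step(s): state = B (not H) -> not halted within 5 -> no

Answer: no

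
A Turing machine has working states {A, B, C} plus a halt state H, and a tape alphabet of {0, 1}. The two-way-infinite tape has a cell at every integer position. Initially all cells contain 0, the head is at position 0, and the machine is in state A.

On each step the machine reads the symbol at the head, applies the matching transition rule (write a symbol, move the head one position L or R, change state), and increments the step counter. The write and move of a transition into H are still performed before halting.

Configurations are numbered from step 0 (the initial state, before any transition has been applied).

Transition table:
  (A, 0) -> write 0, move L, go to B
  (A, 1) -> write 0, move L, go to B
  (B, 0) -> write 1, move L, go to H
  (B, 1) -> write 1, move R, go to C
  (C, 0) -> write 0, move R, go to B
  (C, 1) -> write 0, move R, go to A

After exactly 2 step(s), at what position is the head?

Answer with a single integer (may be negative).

Step 1: in state A at pos 0, read 0 -> (A,0)->write 0,move L,goto B. Now: state=B, head=-1, tape[-2..1]=0000 (head:  ^)
Step 2: in state B at pos -1, read 0 -> (B,0)->write 1,move L,goto H. Now: state=H, head=-2, tape[-3..1]=00100 (head:  ^)

Answer: -2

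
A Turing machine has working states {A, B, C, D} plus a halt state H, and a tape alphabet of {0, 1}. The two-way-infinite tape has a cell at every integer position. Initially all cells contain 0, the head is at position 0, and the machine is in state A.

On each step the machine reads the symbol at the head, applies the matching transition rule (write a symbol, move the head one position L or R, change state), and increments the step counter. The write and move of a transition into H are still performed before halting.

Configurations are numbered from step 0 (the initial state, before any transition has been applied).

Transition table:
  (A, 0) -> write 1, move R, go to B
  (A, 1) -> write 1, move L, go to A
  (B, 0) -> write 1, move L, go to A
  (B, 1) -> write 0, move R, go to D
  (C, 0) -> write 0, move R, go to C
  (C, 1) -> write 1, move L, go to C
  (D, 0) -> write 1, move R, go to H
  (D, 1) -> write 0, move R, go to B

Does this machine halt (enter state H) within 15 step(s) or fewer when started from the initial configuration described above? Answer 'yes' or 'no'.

Answer: yes

Derivation:
Step 1: in state A at pos 0, read 0 -> (A,0)->write 1,move R,goto B. Now: state=B, head=1, tape[-1..2]=0100 (head:   ^)
Step 2: in state B at pos 1, read 0 -> (B,0)->write 1,move L,goto A. Now: state=A, head=0, tape[-1..2]=0110 (head:  ^)
Step 3: in state A at pos 0, read 1 -> (A,1)->write 1,move L,goto A. Now: state=A, head=-1, tape[-2..2]=00110 (head:  ^)
Step 4: in state A at pos -1, read 0 -> (A,0)->write 1,move R,goto B. Now: state=B, head=0, tape[-2..2]=01110 (head:   ^)
Step 5: in state B at pos 0, read 1 -> (B,1)->write 0,move R,goto D. Now: state=D, head=1, tape[-2..2]=01010 (head:    ^)
Step 6: in state D at pos 1, read 1 -> (D,1)->write 0,move R,goto B. Now: state=B, head=2, tape[-2..3]=010000 (head:     ^)
Step 7: in state B at pos 2, read 0 -> (B,0)->write 1,move L,goto A. Now: state=A, head=1, tape[-2..3]=010010 (head:    ^)
Step 8: in state A at pos 1, read 0 -> (A,0)->write 1,move R,goto B. Now: state=B, head=2, tape[-2..3]=010110 (head:     ^)
Step 9: in state B at pos 2, read 1 -> (B,1)->write 0,move R,goto D. Now: state=D, head=3, tape[-2..4]=0101000 (head:      ^)
Step 10: in state D at pos 3, read 0 -> (D,0)->write 1,move R,goto H. Now: state=H, head=4, tape[-2..5]=01010100 (head:       ^)
State H reached at step 10; 10 <= 15 -> yes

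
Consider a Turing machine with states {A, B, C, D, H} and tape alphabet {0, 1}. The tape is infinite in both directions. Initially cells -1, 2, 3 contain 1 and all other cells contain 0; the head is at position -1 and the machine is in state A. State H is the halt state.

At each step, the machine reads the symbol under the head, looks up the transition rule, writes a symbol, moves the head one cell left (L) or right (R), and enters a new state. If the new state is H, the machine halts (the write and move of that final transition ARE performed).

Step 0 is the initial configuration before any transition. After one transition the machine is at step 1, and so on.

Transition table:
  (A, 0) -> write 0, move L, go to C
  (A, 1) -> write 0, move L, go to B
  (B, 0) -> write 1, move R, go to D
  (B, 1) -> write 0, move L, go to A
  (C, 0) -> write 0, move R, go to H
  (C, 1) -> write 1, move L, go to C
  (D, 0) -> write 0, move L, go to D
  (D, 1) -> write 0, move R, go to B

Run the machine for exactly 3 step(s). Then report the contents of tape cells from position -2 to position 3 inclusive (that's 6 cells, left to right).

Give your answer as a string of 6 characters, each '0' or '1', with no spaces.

Answer: 100011

Derivation:
Step 1: in state A at pos -1, read 1 -> (A,1)->write 0,move L,goto B. Now: state=B, head=-2, tape[-3..4]=00000110 (head:  ^)
Step 2: in state B at pos -2, read 0 -> (B,0)->write 1,move R,goto D. Now: state=D, head=-1, tape[-3..4]=01000110 (head:   ^)
Step 3: in state D at pos -1, read 0 -> (D,0)->write 0,move L,goto D. Now: state=D, head=-2, tape[-3..4]=01000110 (head:  ^)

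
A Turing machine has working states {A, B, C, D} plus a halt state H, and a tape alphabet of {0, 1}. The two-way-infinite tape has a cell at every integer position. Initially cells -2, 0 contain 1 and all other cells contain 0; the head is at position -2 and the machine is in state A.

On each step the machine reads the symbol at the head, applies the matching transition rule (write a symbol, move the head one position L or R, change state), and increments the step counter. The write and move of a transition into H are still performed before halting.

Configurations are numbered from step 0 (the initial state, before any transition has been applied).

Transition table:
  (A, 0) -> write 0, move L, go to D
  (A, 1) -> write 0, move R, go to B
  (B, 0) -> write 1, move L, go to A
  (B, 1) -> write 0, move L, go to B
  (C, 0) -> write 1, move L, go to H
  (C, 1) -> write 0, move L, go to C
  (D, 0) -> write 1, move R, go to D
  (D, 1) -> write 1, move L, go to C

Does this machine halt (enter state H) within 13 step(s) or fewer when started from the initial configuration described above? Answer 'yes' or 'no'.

Answer: yes

Derivation:
Step 1: in state A at pos -2, read 1 -> (A,1)->write 0,move R,goto B. Now: state=B, head=-1, tape[-3..1]=00010 (head:   ^)
Step 2: in state B at pos -1, read 0 -> (B,0)->write 1,move L,goto A. Now: state=A, head=-2, tape[-3..1]=00110 (head:  ^)
Step 3: in state A at pos -2, read 0 -> (A,0)->write 0,move L,goto D. Now: state=D, head=-3, tape[-4..1]=000110 (head:  ^)
Step 4: in state D at pos -3, read 0 -> (D,0)->write 1,move R,goto D. Now: state=D, head=-2, tape[-4..1]=010110 (head:   ^)
Step 5: in state D at pos -2, read 0 -> (D,0)->write 1,move R,goto D. Now: state=D, head=-1, tape[-4..1]=011110 (head:    ^)
Step 6: in state D at pos -1, read 1 -> (D,1)->write 1,move L,goto C. Now: state=C, head=-2, tape[-4..1]=011110 (head:   ^)
Step 7: in state C at pos -2, read 1 -> (C,1)->write 0,move L,goto C. Now: state=C, head=-3, tape[-4..1]=010110 (head:  ^)
Step 8: in state C at pos -3, read 1 -> (C,1)->write 0,move L,goto C. Now: state=C, head=-4, tape[-5..1]=0000110 (head:  ^)
Step 9: in state C at pos -4, read 0 -> (C,0)->write 1,move L,goto H. Now: state=H, head=-5, tape[-6..1]=00100110 (head:  ^)
State H reached at step 9; 9 <= 13 -> yes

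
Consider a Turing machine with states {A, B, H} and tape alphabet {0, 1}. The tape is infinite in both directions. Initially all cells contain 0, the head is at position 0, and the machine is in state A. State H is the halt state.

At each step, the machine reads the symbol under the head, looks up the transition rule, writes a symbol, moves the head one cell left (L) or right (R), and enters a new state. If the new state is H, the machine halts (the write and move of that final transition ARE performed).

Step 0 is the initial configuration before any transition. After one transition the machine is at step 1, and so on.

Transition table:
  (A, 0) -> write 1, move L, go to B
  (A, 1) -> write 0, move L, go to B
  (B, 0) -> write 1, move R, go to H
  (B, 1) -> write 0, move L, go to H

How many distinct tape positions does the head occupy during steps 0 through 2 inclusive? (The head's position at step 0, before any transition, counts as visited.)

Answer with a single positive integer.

Answer: 2

Derivation:
Step 1: in state A at pos 0, read 0 -> (A,0)->write 1,move L,goto B. Now: state=B, head=-1, tape[-2..1]=0010 (head:  ^)
Step 2: in state B at pos -1, read 0 -> (B,0)->write 1,move R,goto H. Now: state=H, head=0, tape[-2..1]=0110 (head:   ^)
Head positions at steps 0..2: starting at 0, distinct positions visited = {-1, 0} -> 2 position(s)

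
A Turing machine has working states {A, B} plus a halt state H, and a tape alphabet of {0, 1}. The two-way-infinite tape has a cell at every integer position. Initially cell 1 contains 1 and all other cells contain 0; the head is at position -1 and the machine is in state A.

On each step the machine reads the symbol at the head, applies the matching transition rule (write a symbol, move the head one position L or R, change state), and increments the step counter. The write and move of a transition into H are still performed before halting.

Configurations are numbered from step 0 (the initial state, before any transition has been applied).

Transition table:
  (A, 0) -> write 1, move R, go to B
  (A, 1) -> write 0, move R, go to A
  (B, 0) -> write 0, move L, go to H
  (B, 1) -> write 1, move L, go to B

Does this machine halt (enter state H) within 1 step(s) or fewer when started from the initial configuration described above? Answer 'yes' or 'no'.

Answer: no

Derivation:
Step 1: in state A at pos -1, read 0 -> (A,0)->write 1,move R,goto B. Now: state=B, head=0, tape[-2..2]=01010 (head:   ^)
After 1 step(s): state = B (not H) -> not halted within 1 -> no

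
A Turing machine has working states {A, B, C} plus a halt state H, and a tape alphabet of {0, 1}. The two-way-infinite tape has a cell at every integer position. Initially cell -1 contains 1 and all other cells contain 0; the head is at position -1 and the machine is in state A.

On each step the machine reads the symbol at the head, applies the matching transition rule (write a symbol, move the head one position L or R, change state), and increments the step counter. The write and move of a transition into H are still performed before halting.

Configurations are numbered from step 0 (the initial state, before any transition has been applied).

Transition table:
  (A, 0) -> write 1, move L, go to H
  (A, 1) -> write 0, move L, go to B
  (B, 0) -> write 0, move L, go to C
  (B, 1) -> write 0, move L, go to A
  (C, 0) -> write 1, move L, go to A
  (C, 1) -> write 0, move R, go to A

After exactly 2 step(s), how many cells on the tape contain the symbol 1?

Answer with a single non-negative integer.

Answer: 0

Derivation:
Step 1: in state A at pos -1, read 1 -> (A,1)->write 0,move L,goto B. Now: state=B, head=-2, tape[-3..0]=0000 (head:  ^)
Step 2: in state B at pos -2, read 0 -> (B,0)->write 0,move L,goto C. Now: state=C, head=-3, tape[-4..0]=00000 (head:  ^)
No cell contains 1 after step 2 -> 0 cell(s)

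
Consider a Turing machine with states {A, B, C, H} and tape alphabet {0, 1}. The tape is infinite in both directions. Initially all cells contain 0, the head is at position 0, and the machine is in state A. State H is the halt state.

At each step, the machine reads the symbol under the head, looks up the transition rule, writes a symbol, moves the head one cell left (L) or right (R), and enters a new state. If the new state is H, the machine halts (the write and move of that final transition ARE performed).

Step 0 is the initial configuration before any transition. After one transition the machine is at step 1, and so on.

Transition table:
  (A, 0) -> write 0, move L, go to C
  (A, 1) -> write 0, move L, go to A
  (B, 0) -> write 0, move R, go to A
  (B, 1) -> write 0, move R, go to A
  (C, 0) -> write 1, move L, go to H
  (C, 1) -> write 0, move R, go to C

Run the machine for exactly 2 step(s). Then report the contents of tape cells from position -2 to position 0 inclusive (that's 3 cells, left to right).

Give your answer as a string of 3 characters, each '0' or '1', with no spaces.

Answer: 010

Derivation:
Step 1: in state A at pos 0, read 0 -> (A,0)->write 0,move L,goto C. Now: state=C, head=-1, tape[-2..1]=0000 (head:  ^)
Step 2: in state C at pos -1, read 0 -> (C,0)->write 1,move L,goto H. Now: state=H, head=-2, tape[-3..1]=00100 (head:  ^)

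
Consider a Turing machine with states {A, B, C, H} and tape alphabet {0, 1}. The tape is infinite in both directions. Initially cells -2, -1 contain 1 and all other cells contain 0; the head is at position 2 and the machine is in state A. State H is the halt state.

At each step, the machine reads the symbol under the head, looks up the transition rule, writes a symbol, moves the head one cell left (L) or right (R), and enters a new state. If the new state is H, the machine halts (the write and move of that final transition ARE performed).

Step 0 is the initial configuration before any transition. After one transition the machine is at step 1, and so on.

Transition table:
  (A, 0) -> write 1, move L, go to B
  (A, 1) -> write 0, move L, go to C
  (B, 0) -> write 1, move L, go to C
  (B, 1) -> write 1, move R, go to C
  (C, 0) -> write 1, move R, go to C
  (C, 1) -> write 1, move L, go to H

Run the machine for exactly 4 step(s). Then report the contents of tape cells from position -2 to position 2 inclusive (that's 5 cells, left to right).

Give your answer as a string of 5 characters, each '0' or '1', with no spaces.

Step 1: in state A at pos 2, read 0 -> (A,0)->write 1,move L,goto B. Now: state=B, head=1, tape[-3..3]=0110010 (head:     ^)
Step 2: in state B at pos 1, read 0 -> (B,0)->write 1,move L,goto C. Now: state=C, head=0, tape[-3..3]=0110110 (head:    ^)
Step 3: in state C at pos 0, read 0 -> (C,0)->write 1,move R,goto C. Now: state=C, head=1, tape[-3..3]=0111110 (head:     ^)
Step 4: in state C at pos 1, read 1 -> (C,1)->write 1,move L,goto H. Now: state=H, head=0, tape[-3..3]=0111110 (head:    ^)

Answer: 11111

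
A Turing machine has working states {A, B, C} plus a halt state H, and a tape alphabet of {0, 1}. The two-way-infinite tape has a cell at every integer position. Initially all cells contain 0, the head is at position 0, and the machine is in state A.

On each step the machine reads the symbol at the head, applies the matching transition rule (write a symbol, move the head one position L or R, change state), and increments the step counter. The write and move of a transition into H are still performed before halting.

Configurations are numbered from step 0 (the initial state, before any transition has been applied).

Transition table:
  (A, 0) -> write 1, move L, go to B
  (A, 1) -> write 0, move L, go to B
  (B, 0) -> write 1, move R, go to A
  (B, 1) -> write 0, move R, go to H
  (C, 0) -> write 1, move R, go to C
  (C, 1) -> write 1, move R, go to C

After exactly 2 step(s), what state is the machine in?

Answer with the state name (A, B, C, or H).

Step 1: in state A at pos 0, read 0 -> (A,0)->write 1,move L,goto B. Now: state=B, head=-1, tape[-2..1]=0010 (head:  ^)
Step 2: in state B at pos -1, read 0 -> (B,0)->write 1,move R,goto A. Now: state=A, head=0, tape[-2..1]=0110 (head:   ^)

Answer: A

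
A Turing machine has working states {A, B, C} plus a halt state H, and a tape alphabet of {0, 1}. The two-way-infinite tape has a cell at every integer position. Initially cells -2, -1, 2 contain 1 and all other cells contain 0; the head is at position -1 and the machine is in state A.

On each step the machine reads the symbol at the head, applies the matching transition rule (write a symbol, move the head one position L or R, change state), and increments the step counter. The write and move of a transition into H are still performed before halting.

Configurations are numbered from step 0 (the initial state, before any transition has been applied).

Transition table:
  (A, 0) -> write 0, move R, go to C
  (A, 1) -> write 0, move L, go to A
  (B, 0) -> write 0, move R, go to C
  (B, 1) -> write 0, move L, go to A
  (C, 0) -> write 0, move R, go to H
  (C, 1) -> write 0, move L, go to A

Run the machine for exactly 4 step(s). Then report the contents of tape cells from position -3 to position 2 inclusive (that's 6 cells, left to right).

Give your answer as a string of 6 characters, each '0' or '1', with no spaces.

Answer: 000001

Derivation:
Step 1: in state A at pos -1, read 1 -> (A,1)->write 0,move L,goto A. Now: state=A, head=-2, tape[-3..3]=0100010 (head:  ^)
Step 2: in state A at pos -2, read 1 -> (A,1)->write 0,move L,goto A. Now: state=A, head=-3, tape[-4..3]=00000010 (head:  ^)
Step 3: in state A at pos -3, read 0 -> (A,0)->write 0,move R,goto C. Now: state=C, head=-2, tape[-4..3]=00000010 (head:   ^)
Step 4: in state C at pos -2, read 0 -> (C,0)->write 0,move R,goto H. Now: state=H, head=-1, tape[-4..3]=00000010 (head:    ^)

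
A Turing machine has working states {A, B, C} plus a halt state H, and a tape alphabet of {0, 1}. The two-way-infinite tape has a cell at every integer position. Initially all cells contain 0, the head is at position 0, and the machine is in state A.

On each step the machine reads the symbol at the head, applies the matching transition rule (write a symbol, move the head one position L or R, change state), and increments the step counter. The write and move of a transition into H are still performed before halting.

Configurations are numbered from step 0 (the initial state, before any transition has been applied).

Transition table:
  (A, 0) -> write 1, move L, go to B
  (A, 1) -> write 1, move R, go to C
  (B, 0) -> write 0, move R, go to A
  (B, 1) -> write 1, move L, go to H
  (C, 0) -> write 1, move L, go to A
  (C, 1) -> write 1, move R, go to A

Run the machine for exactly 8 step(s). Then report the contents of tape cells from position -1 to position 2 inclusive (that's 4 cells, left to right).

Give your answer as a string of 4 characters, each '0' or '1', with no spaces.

Step 1: in state A at pos 0, read 0 -> (A,0)->write 1,move L,goto B. Now: state=B, head=-1, tape[-2..1]=0010 (head:  ^)
Step 2: in state B at pos -1, read 0 -> (B,0)->write 0,move R,goto A. Now: state=A, head=0, tape[-2..1]=0010 (head:   ^)
Step 3: in state A at pos 0, read 1 -> (A,1)->write 1,move R,goto C. Now: state=C, head=1, tape[-2..2]=00100 (head:    ^)
Step 4: in state C at pos 1, read 0 -> (C,0)->write 1,move L,goto A. Now: state=A, head=0, tape[-2..2]=00110 (head:   ^)
Step 5: in state A at pos 0, read 1 -> (A,1)->write 1,move R,goto C. Now: state=C, head=1, tape[-2..2]=00110 (head:    ^)
Step 6: in state C at pos 1, read 1 -> (C,1)->write 1,move R,goto A. Now: state=A, head=2, tape[-2..3]=001100 (head:     ^)
Step 7: in state A at pos 2, read 0 -> (A,0)->write 1,move L,goto B. Now: state=B, head=1, tape[-2..3]=001110 (head:    ^)
Step 8: in state B at pos 1, read 1 -> (B,1)->write 1,move L,goto H. Now: state=H, head=0, tape[-2..3]=001110 (head:   ^)

Answer: 0111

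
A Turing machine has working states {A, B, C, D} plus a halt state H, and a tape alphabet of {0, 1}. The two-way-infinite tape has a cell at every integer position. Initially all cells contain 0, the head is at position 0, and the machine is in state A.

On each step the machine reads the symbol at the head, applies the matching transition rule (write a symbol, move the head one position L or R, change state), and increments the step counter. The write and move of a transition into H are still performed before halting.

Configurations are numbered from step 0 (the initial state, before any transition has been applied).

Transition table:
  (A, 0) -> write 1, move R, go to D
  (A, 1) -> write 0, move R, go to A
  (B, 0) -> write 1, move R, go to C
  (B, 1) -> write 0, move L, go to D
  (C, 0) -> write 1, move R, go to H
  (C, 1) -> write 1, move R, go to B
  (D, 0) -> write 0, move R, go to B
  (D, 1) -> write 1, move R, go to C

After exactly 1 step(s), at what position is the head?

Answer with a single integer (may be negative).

Step 1: in state A at pos 0, read 0 -> (A,0)->write 1,move R,goto D. Now: state=D, head=1, tape[-1..2]=0100 (head:   ^)

Answer: 1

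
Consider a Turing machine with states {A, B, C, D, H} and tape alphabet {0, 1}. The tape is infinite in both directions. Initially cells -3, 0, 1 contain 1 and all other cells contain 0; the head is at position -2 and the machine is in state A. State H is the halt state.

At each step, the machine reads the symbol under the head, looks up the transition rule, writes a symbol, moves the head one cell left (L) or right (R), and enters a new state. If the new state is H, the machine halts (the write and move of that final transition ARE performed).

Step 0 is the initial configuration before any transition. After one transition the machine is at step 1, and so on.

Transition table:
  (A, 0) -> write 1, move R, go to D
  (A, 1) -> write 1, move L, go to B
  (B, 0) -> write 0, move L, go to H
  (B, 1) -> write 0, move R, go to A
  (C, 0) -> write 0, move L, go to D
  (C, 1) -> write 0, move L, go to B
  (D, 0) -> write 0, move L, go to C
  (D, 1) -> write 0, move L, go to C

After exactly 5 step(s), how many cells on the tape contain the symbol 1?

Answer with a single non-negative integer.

Answer: 3

Derivation:
Step 1: in state A at pos -2, read 0 -> (A,0)->write 1,move R,goto D. Now: state=D, head=-1, tape[-4..2]=0110110 (head:    ^)
Step 2: in state D at pos -1, read 0 -> (D,0)->write 0,move L,goto C. Now: state=C, head=-2, tape[-4..2]=0110110 (head:   ^)
Step 3: in state C at pos -2, read 1 -> (C,1)->write 0,move L,goto B. Now: state=B, head=-3, tape[-4..2]=0100110 (head:  ^)
Step 4: in state B at pos -3, read 1 -> (B,1)->write 0,move R,goto A. Now: state=A, head=-2, tape[-4..2]=0000110 (head:   ^)
Step 5: in state A at pos -2, read 0 -> (A,0)->write 1,move R,goto D. Now: state=D, head=-1, tape[-4..2]=0010110 (head:    ^)
Cells containing 1 after step 5: {-2, 0, 1} -> 3 cell(s)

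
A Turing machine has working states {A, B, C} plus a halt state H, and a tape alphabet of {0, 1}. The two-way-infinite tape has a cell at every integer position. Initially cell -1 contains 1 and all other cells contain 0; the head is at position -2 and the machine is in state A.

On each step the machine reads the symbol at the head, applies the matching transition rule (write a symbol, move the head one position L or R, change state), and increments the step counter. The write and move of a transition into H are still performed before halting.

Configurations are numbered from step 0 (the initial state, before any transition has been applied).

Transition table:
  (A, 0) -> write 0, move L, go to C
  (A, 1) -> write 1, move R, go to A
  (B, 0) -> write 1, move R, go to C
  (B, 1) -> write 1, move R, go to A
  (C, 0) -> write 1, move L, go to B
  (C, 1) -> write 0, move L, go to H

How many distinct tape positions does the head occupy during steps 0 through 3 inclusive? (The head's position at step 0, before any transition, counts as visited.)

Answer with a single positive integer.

Step 1: in state A at pos -2, read 0 -> (A,0)->write 0,move L,goto C. Now: state=C, head=-3, tape[-4..0]=00010 (head:  ^)
Step 2: in state C at pos -3, read 0 -> (C,0)->write 1,move L,goto B. Now: state=B, head=-4, tape[-5..0]=001010 (head:  ^)
Step 3: in state B at pos -4, read 0 -> (B,0)->write 1,move R,goto C. Now: state=C, head=-3, tape[-5..0]=011010 (head:   ^)
Head positions at steps 0..3: starting at -2, distinct positions visited = {-4, -3, -2} -> 3 position(s)

Answer: 3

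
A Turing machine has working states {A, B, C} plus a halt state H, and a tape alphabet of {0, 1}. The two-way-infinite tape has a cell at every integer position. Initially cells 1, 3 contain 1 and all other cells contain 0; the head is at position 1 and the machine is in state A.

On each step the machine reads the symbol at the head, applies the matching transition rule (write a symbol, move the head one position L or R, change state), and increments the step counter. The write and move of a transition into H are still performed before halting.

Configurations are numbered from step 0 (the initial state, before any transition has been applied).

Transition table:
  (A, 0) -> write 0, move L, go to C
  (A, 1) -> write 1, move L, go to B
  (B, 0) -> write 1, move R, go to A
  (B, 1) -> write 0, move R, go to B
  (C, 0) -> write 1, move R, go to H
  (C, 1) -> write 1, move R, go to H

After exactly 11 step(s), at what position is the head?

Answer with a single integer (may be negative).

Answer: 4

Derivation:
Step 1: in state A at pos 1, read 1 -> (A,1)->write 1,move L,goto B. Now: state=B, head=0, tape[-1..4]=001010 (head:  ^)
Step 2: in state B at pos 0, read 0 -> (B,0)->write 1,move R,goto A. Now: state=A, head=1, tape[-1..4]=011010 (head:   ^)
Step 3: in state A at pos 1, read 1 -> (A,1)->write 1,move L,goto B. Now: state=B, head=0, tape[-1..4]=011010 (head:  ^)
Step 4: in state B at pos 0, read 1 -> (B,1)->write 0,move R,goto B. Now: state=B, head=1, tape[-1..4]=001010 (head:   ^)
Step 5: in state B at pos 1, read 1 -> (B,1)->write 0,move R,goto B. Now: state=B, head=2, tape[-1..4]=000010 (head:    ^)
Step 6: in state B at pos 2, read 0 -> (B,0)->write 1,move R,goto A. Now: state=A, head=3, tape[-1..4]=000110 (head:     ^)
Step 7: in state A at pos 3, read 1 -> (A,1)->write 1,move L,goto B. Now: state=B, head=2, tape[-1..4]=000110 (head:    ^)
Step 8: in state B at pos 2, read 1 -> (B,1)->write 0,move R,goto B. Now: state=B, head=3, tape[-1..4]=000010 (head:     ^)
Step 9: in state B at pos 3, read 1 -> (B,1)->write 0,move R,goto B. Now: state=B, head=4, tape[-1..5]=0000000 (head:      ^)
Step 10: in state B at pos 4, read 0 -> (B,0)->write 1,move R,goto A. Now: state=A, head=5, tape[-1..6]=00000100 (head:       ^)
Step 11: in state A at pos 5, read 0 -> (A,0)->write 0,move L,goto C. Now: state=C, head=4, tape[-1..6]=00000100 (head:      ^)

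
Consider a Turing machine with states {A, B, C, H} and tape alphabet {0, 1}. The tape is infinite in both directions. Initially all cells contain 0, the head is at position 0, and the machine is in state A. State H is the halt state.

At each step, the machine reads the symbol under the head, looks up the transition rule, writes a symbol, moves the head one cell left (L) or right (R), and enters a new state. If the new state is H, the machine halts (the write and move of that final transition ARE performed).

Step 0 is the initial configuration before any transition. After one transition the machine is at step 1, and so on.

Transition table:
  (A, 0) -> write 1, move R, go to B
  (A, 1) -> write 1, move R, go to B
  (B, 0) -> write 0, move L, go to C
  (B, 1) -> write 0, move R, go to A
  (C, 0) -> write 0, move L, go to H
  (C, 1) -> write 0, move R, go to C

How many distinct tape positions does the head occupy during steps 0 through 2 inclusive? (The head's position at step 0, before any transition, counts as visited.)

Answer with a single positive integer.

Step 1: in state A at pos 0, read 0 -> (A,0)->write 1,move R,goto B. Now: state=B, head=1, tape[-1..2]=0100 (head:   ^)
Step 2: in state B at pos 1, read 0 -> (B,0)->write 0,move L,goto C. Now: state=C, head=0, tape[-1..2]=0100 (head:  ^)
Head positions at steps 0..2: starting at 0, distinct positions visited = {0, 1} -> 2 position(s)

Answer: 2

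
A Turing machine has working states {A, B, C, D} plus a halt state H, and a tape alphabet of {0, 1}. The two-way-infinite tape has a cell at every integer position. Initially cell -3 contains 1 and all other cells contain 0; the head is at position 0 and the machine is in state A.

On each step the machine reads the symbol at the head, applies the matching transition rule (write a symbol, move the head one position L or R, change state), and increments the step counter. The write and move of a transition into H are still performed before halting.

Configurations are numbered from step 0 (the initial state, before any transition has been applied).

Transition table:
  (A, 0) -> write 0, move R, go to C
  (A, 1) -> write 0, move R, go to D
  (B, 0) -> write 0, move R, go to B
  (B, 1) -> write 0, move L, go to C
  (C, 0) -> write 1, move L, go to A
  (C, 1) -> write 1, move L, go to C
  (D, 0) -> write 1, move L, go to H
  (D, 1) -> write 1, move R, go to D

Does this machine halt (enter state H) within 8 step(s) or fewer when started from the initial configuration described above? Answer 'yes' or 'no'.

Answer: no

Derivation:
Step 1: in state A at pos 0, read 0 -> (A,0)->write 0,move R,goto C. Now: state=C, head=1, tape[-4..2]=0100000 (head:      ^)
Step 2: in state C at pos 1, read 0 -> (C,0)->write 1,move L,goto A. Now: state=A, head=0, tape[-4..2]=0100010 (head:     ^)
Step 3: in state A at pos 0, read 0 -> (A,0)->write 0,move R,goto C. Now: state=C, head=1, tape[-4..2]=0100010 (head:      ^)
Step 4: in state C at pos 1, read 1 -> (C,1)->write 1,move L,goto C. Now: state=C, head=0, tape[-4..2]=0100010 (head:     ^)
Step 5: in state C at pos 0, read 0 -> (C,0)->write 1,move L,goto A. Now: state=A, head=-1, tape[-4..2]=0100110 (head:    ^)
Step 6: in state A at pos -1, read 0 -> (A,0)->write 0,move R,goto C. Now: state=C, head=0, tape[-4..2]=0100110 (head:     ^)
Step 7: in state C at pos 0, read 1 -> (C,1)->write 1,move L,goto C. Now: state=C, head=-1, tape[-4..2]=0100110 (head:    ^)
Step 8: in state C at pos -1, read 0 -> (C,0)->write 1,move L,goto A. Now: state=A, head=-2, tape[-4..2]=0101110 (head:   ^)
After 8 step(s): state = A (not H) -> not halted within 8 -> no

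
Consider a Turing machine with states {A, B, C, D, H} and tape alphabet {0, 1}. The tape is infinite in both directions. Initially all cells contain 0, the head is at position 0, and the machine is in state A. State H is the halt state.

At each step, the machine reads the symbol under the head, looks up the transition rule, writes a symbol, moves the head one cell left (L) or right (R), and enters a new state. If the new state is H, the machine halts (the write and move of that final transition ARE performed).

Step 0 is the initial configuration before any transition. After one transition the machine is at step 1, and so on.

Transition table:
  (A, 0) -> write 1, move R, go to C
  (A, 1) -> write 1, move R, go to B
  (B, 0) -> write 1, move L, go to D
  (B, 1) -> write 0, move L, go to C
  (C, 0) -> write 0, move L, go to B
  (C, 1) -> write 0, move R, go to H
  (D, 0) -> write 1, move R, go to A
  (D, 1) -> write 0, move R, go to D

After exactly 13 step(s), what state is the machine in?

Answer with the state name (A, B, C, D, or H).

Step 1: in state A at pos 0, read 0 -> (A,0)->write 1,move R,goto C. Now: state=C, head=1, tape[-1..2]=0100 (head:   ^)
Step 2: in state C at pos 1, read 0 -> (C,0)->write 0,move L,goto B. Now: state=B, head=0, tape[-1..2]=0100 (head:  ^)
Step 3: in state B at pos 0, read 1 -> (B,1)->write 0,move L,goto C. Now: state=C, head=-1, tape[-2..2]=00000 (head:  ^)
Step 4: in state C at pos -1, read 0 -> (C,0)->write 0,move L,goto B. Now: state=B, head=-2, tape[-3..2]=000000 (head:  ^)
Step 5: in state B at pos -2, read 0 -> (B,0)->write 1,move L,goto D. Now: state=D, head=-3, tape[-4..2]=0010000 (head:  ^)
Step 6: in state D at pos -3, read 0 -> (D,0)->write 1,move R,goto A. Now: state=A, head=-2, tape[-4..2]=0110000 (head:   ^)
Step 7: in state A at pos -2, read 1 -> (A,1)->write 1,move R,goto B. Now: state=B, head=-1, tape[-4..2]=0110000 (head:    ^)
Step 8: in state B at pos -1, read 0 -> (B,0)->write 1,move L,goto D. Now: state=D, head=-2, tape[-4..2]=0111000 (head:   ^)
Step 9: in state D at pos -2, read 1 -> (D,1)->write 0,move R,goto D. Now: state=D, head=-1, tape[-4..2]=0101000 (head:    ^)
Step 10: in state D at pos -1, read 1 -> (D,1)->write 0,move R,goto D. Now: state=D, head=0, tape[-4..2]=0100000 (head:     ^)
Step 11: in state D at pos 0, read 0 -> (D,0)->write 1,move R,goto A. Now: state=A, head=1, tape[-4..2]=0100100 (head:      ^)
Step 12: in state A at pos 1, read 0 -> (A,0)->write 1,move R,goto C. Now: state=C, head=2, tape[-4..3]=01001100 (head:       ^)
Step 13: in state C at pos 2, read 0 -> (C,0)->write 0,move L,goto B. Now: state=B, head=1, tape[-4..3]=01001100 (head:      ^)

Answer: B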